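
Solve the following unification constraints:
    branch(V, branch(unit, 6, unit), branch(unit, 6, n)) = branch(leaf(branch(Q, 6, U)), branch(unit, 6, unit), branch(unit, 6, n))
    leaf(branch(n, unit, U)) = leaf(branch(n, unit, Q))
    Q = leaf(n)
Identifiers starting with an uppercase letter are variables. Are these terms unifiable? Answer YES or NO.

Decompose branch/3: V = leaf(branch(Q, 6, U)),  branch(unit, 6, unit) = branch(unit, 6, unit),  branch(unit, 6, n) = branch(unit, 6, n).
Bind V := leaf(branch(Q, 6, U)); no other remaining equation mentions V.
Delete trivial equation branch(unit, 6, unit) = branch(unit, 6, unit).
Delete trivial equation branch(unit, 6, n) = branch(unit, 6, n).
Decompose leaf/1: branch(n, unit, U) = branch(n, unit, Q).
Decompose branch/3: n = n,  unit = unit,  U = Q.
Delete trivial equation n = n.
Delete trivial equation unit = unit.
Bind U := Q; no other remaining equation mentions U. Substituting into the earlier binding gives V := leaf(branch(Q, 6, Q)).
Bind Q := leaf(n). Substituting into the earlier bindings gives V := leaf(branch(leaf(n), 6, leaf(n))), U := leaf(n).
No equations remain and no clash or occurs-check failure arose, so a unifier exists.

YES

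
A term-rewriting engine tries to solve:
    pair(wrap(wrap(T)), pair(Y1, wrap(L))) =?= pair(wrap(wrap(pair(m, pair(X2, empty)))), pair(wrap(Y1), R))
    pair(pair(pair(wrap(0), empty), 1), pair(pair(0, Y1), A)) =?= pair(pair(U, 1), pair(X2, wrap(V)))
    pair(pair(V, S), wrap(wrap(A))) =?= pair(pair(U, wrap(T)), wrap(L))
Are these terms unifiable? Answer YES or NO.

Decompose pair/2: wrap(wrap(T)) =?= wrap(wrap(pair(m, pair(X2, empty)))),  pair(Y1, wrap(L)) =?= pair(wrap(Y1), R).
Decompose wrap/1: wrap(T) =?= wrap(pair(m, pair(X2, empty))).
Decompose wrap/1: T =?= pair(m, pair(X2, empty)).
Bind T := pair(m, pair(X2, empty)); substituting into the one remaining equation that mentions T gives: pair(pair(V, S), wrap(wrap(A))) =?= pair(pair(U, wrap(pair(m, pair(X2, empty)))), wrap(L)).
Decompose pair/2: Y1 =?= wrap(Y1),  wrap(L) =?= R.
Occurs check fails: Y1 occurs in wrap(Y1); the equation Y1 =?= wrap(Y1) has no finite solution.

NO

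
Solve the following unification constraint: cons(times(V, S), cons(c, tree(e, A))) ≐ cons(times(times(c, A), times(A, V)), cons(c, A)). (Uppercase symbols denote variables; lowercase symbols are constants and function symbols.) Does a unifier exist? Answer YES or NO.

Decompose cons/2: times(V, S) ≐ times(times(c, A), times(A, V)),  cons(c, tree(e, A)) ≐ cons(c, A).
Decompose times/2: V ≐ times(c, A),  S ≐ times(A, V).
Bind V := times(c, A); substituting into the one remaining equation that mentions V gives: S ≐ times(A, times(c, A)).
Bind S := times(A, times(c, A)); no other remaining equation mentions S.
Decompose cons/2: c ≐ c,  tree(e, A) ≐ A.
Delete trivial equation c ≐ c.
Occurs check fails: A occurs in tree(e, A); the equation A ≐ tree(e, A) has no finite solution.

NO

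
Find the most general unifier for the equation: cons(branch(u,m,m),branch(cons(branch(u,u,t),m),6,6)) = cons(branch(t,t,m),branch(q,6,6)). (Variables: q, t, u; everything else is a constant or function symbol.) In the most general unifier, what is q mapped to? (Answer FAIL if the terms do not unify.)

cons(branch(m,m,m),m)

Decompose cons/2: branch(u,m,m) = branch(t,t,m),  branch(cons(branch(u,u,t),m),6,6) = branch(q,6,6).
Decompose branch/3: u = t,  m = t,  m = m.
Bind u := t; substituting into the one remaining equation that mentions u gives: branch(cons(branch(t,t,t),m),6,6) = branch(q,6,6).
Bind t := m; substituting into the one remaining equation that mentions t gives: branch(cons(branch(m,m,m),m),6,6) = branch(q,6,6). Substituting into the earlier binding gives u := m.
Delete trivial equation m = m.
Decompose branch/3: cons(branch(m,m,m),m) = q,  6 = 6,  6 = 6.
Bind q := cons(branch(m,m,m),m); no other remaining equation mentions q.
Delete trivial equation 6 = 6.
Delete trivial equation 6 = 6.
MGU = { u ↦ m, t ↦ m, q ↦ cons(branch(m,m,m),m) }, so q ↦ cons(branch(m,m,m),m).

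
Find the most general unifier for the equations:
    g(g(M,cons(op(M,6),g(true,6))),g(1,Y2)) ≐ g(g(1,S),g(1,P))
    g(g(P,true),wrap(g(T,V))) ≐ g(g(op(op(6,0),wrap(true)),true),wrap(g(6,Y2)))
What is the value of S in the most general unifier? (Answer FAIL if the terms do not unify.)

Decompose g/2: g(M,cons(op(M,6),g(true,6))) ≐ g(1,S),  g(1,Y2) ≐ g(1,P).
Decompose g/2: M ≐ 1,  cons(op(M,6),g(true,6)) ≐ S.
Bind M := 1; substituting into the one remaining equation that mentions M gives: cons(op(1,6),g(true,6)) ≐ S.
Bind S := cons(op(1,6),g(true,6)); no other remaining equation mentions S.
Decompose g/2: 1 ≐ 1,  Y2 ≐ P.
Delete trivial equation 1 ≐ 1.
Bind Y2 := P; substituting into the remaining equation gives: g(g(P,true),wrap(g(T,V))) ≐ g(g(op(op(6,0),wrap(true)),true),wrap(g(6,P))).
Decompose g/2: g(P,true) ≐ g(op(op(6,0),wrap(true)),true),  wrap(g(T,V)) ≐ wrap(g(6,P)).
Decompose g/2: P ≐ op(op(6,0),wrap(true)),  true ≐ true.
Bind P := op(op(6,0),wrap(true)); substituting into the one remaining equation that mentions P gives: wrap(g(T,V)) ≐ wrap(g(6,op(op(6,0),wrap(true)))). Substituting into the earlier binding gives Y2 := op(op(6,0),wrap(true)).
Delete trivial equation true ≐ true.
Decompose wrap/1: g(T,V) ≐ g(6,op(op(6,0),wrap(true))).
Decompose g/2: T ≐ 6,  V ≐ op(op(6,0),wrap(true)).
Bind T := 6; no other remaining equation mentions T.
Bind V := op(op(6,0),wrap(true)).
MGU = { M -> 1, S -> cons(op(1,6),g(true,6)), Y2 -> op(op(6,0),wrap(true)), P -> op(op(6,0),wrap(true)), T -> 6, V -> op(op(6,0),wrap(true)) }, so S -> cons(op(1,6),g(true,6)).

cons(op(1,6),g(true,6))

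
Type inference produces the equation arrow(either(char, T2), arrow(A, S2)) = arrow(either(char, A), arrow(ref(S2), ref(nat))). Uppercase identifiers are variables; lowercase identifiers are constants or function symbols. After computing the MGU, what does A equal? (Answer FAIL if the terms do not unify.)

Decompose arrow/2: either(char, T2) = either(char, A),  arrow(A, S2) = arrow(ref(S2), ref(nat)).
Decompose either/2: char = char,  T2 = A.
Delete trivial equation char = char.
Bind T2 := A; no other remaining equation mentions T2.
Decompose arrow/2: A = ref(S2),  S2 = ref(nat).
Bind A := ref(S2); no other remaining equation mentions A. Substituting into the earlier binding gives T2 := ref(S2).
Bind S2 := ref(nat). Substituting into the earlier bindings gives T2 := ref(ref(nat)), A := ref(ref(nat)).
MGU = { T2 ↦ ref(ref(nat)), A ↦ ref(ref(nat)), S2 ↦ ref(nat) }, so A ↦ ref(ref(nat)).

ref(ref(nat))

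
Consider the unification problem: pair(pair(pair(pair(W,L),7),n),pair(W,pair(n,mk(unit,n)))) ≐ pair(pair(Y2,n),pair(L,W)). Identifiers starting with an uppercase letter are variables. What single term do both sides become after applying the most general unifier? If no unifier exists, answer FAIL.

pair(pair(pair(pair(pair(n,mk(unit,n)),pair(n,mk(unit,n))),7),n),pair(pair(n,mk(unit,n)),pair(n,mk(unit,n))))

Decompose pair/2: pair(pair(pair(W,L),7),n) ≐ pair(Y2,n),  pair(W,pair(n,mk(unit,n))) ≐ pair(L,W).
Decompose pair/2: pair(pair(W,L),7) ≐ Y2,  n ≐ n.
Bind Y2 := pair(pair(W,L),7); no other remaining equation mentions Y2.
Delete trivial equation n ≐ n.
Decompose pair/2: W ≐ L,  pair(n,mk(unit,n)) ≐ W.
Bind W := L; substituting into the remaining equation gives: pair(n,mk(unit,n)) ≐ L. Substituting into the earlier binding gives Y2 := pair(pair(L,L),7).
Bind L := pair(n,mk(unit,n)). Substituting into the earlier bindings gives Y2 := pair(pair(pair(n,mk(unit,n)),pair(n,mk(unit,n))),7), W := pair(n,mk(unit,n)).
Applying the MGU to either side gives pair(pair(pair(pair(pair(n,mk(unit,n)),pair(n,mk(unit,n))),7),n),pair(pair(n,mk(unit,n)),pair(n,mk(unit,n)))).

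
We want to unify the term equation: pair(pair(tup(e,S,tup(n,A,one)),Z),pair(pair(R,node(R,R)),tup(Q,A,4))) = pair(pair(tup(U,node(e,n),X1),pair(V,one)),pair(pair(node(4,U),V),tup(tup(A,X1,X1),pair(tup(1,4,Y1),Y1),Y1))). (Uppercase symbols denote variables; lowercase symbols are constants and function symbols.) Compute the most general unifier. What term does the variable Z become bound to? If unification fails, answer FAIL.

pair(node(node(4,e),node(4,e)),one)

Decompose pair/2: pair(tup(e,S,tup(n,A,one)),Z) = pair(tup(U,node(e,n),X1),pair(V,one)),  pair(pair(R,node(R,R)),tup(Q,A,4)) = pair(pair(node(4,U),V),tup(tup(A,X1,X1),pair(tup(1,4,Y1),Y1),Y1)).
Decompose pair/2: tup(e,S,tup(n,A,one)) = tup(U,node(e,n),X1),  Z = pair(V,one).
Decompose tup/3: e = U,  S = node(e,n),  tup(n,A,one) = X1.
Bind U := e; substituting into the one remaining equation that mentions U gives: pair(pair(R,node(R,R)),tup(Q,A,4)) = pair(pair(node(4,e),V),tup(tup(A,X1,X1),pair(tup(1,4,Y1),Y1),Y1)).
Bind S := node(e,n); no other remaining equation mentions S.
Bind X1 := tup(n,A,one); substituting into the one remaining equation that mentions X1 gives: pair(pair(R,node(R,R)),tup(Q,A,4)) = pair(pair(node(4,e),V),tup(tup(A,tup(n,A,one),tup(n,A,one)),pair(tup(1,4,Y1),Y1),Y1)).
Bind Z := pair(V,one); no other remaining equation mentions Z.
Decompose pair/2: pair(R,node(R,R)) = pair(node(4,e),V),  tup(Q,A,4) = tup(tup(A,tup(n,A,one),tup(n,A,one)),pair(tup(1,4,Y1),Y1),Y1).
Decompose pair/2: R = node(4,e),  node(R,R) = V.
Bind R := node(4,e); substituting into the one remaining equation that mentions R gives: node(node(4,e),node(4,e)) = V.
Bind V := node(node(4,e),node(4,e)); no other remaining equation mentions V. Substituting into the earlier binding gives Z := pair(node(node(4,e),node(4,e)),one).
Decompose tup/3: Q = tup(A,tup(n,A,one),tup(n,A,one)),  A = pair(tup(1,4,Y1),Y1),  4 = Y1.
Bind Q := tup(A,tup(n,A,one),tup(n,A,one)); no other remaining equation mentions Q.
Bind A := pair(tup(1,4,Y1),Y1); no other remaining equation mentions A. Substituting into the earlier bindings gives X1 := tup(n,pair(tup(1,4,Y1),Y1),one), Q := tup(pair(tup(1,4,Y1),Y1),tup(n,pair(tup(1,4,Y1),Y1),one),tup(n,pair(tup(1,4,Y1),Y1),one)).
Bind Y1 := 4. Substituting into the earlier bindings gives X1 := tup(n,pair(tup(1,4,4),4),one), Q := tup(pair(tup(1,4,4),4),tup(n,pair(tup(1,4,4),4),one),tup(n,pair(tup(1,4,4),4),one)), A := pair(tup(1,4,4),4).
MGU = { U := e, S := node(e,n), X1 := tup(n,pair(tup(1,4,4),4),one), Z := pair(node(node(4,e),node(4,e)),one), R := node(4,e), V := node(node(4,e),node(4,e)), Q := tup(pair(tup(1,4,4),4),tup(n,pair(tup(1,4,4),4),one),tup(n,pair(tup(1,4,4),4),one)), A := pair(tup(1,4,4),4), Y1 := 4 }, so Z := pair(node(node(4,e),node(4,e)),one).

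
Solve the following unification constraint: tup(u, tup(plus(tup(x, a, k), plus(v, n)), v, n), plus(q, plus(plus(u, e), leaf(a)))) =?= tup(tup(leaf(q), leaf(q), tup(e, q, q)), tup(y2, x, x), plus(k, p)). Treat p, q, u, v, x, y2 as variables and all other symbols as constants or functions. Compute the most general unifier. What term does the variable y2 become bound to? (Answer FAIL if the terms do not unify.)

Decompose tup/3: u =?= tup(leaf(q), leaf(q), tup(e, q, q)),  tup(plus(tup(x, a, k), plus(v, n)), v, n) =?= tup(y2, x, x),  plus(q, plus(plus(u, e), leaf(a))) =?= plus(k, p).
Bind u := tup(leaf(q), leaf(q), tup(e, q, q)); substituting into the one remaining equation that mentions u gives: plus(q, plus(plus(tup(leaf(q), leaf(q), tup(e, q, q)), e), leaf(a))) =?= plus(k, p).
Decompose tup/3: plus(tup(x, a, k), plus(v, n)) =?= y2,  v =?= x,  n =?= x.
Bind y2 := plus(tup(x, a, k), plus(v, n)); no other remaining equation mentions y2.
Bind v := x; no other remaining equation mentions v. Substituting into the earlier binding gives y2 := plus(tup(x, a, k), plus(x, n)).
Bind x := n; no other remaining equation mentions x. Substituting into the earlier bindings gives y2 := plus(tup(n, a, k), plus(n, n)), v := n.
Decompose plus/2: q =?= k,  plus(plus(tup(leaf(q), leaf(q), tup(e, q, q)), e), leaf(a)) =?= p.
Bind q := k; substituting into the remaining equation gives: plus(plus(tup(leaf(k), leaf(k), tup(e, k, k)), e), leaf(a)) =?= p. Substituting into the earlier binding gives u := tup(leaf(k), leaf(k), tup(e, k, k)).
Bind p := plus(plus(tup(leaf(k), leaf(k), tup(e, k, k)), e), leaf(a)).
MGU = { u := tup(leaf(k), leaf(k), tup(e, k, k)), y2 := plus(tup(n, a, k), plus(n, n)), v := n, x := n, q := k, p := plus(plus(tup(leaf(k), leaf(k), tup(e, k, k)), e), leaf(a)) }, so y2 := plus(tup(n, a, k), plus(n, n)).

plus(tup(n, a, k), plus(n, n))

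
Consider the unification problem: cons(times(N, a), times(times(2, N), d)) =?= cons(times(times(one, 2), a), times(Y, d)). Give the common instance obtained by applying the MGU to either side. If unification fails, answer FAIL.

Decompose cons/2: times(N, a) =?= times(times(one, 2), a),  times(times(2, N), d) =?= times(Y, d).
Decompose times/2: N =?= times(one, 2),  a =?= a.
Bind N := times(one, 2); substituting into the one remaining equation that mentions N gives: times(times(2, times(one, 2)), d) =?= times(Y, d).
Delete trivial equation a =?= a.
Decompose times/2: times(2, times(one, 2)) =?= Y,  d =?= d.
Bind Y := times(2, times(one, 2)); no other remaining equation mentions Y.
Delete trivial equation d =?= d.
Applying the MGU to either side gives cons(times(times(one, 2), a), times(times(2, times(one, 2)), d)).

cons(times(times(one, 2), a), times(times(2, times(one, 2)), d))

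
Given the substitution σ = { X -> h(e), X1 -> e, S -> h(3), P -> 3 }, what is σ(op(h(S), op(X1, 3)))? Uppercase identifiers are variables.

Replace each occurrence of X1 with e.
Replace each occurrence of S with h(3).
Result: op(h(h(3)), op(e, 3)).

op(h(h(3)), op(e, 3))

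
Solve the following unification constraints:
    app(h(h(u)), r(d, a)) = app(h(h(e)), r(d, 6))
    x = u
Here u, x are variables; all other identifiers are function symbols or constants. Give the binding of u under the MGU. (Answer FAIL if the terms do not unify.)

Decompose app/2: h(h(u)) = h(h(e)),  r(d, a) = r(d, 6).
Decompose h/1: h(u) = h(e).
Decompose h/1: u = e.
Bind u := e; substituting into the one remaining equation that mentions u gives: x = e.
Decompose r/2: d = d,  a = 6.
Delete trivial equation d = d.
Clash: constants a and 6 differ; no unifier exists.

FAIL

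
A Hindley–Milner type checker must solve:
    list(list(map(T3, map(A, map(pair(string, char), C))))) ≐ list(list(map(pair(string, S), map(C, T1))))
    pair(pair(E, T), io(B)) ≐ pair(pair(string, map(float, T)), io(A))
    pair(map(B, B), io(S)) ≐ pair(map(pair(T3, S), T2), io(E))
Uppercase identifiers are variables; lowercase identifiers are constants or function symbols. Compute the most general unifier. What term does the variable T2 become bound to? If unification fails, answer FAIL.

Decompose list/1: list(map(T3, map(A, map(pair(string, char), C)))) ≐ list(map(pair(string, S), map(C, T1))).
Decompose list/1: map(T3, map(A, map(pair(string, char), C))) ≐ map(pair(string, S), map(C, T1)).
Decompose map/2: T3 ≐ pair(string, S),  map(A, map(pair(string, char), C)) ≐ map(C, T1).
Bind T3 := pair(string, S); substituting into the one remaining equation that mentions T3 gives: pair(map(B, B), io(S)) ≐ pair(map(pair(pair(string, S), S), T2), io(E)).
Decompose map/2: A ≐ C,  map(pair(string, char), C) ≐ T1.
Bind A := C; substituting into the one remaining equation that mentions A gives: pair(pair(E, T), io(B)) ≐ pair(pair(string, map(float, T)), io(C)).
Bind T1 := map(pair(string, char), C); no other remaining equation mentions T1.
Decompose pair/2: pair(E, T) ≐ pair(string, map(float, T)),  io(B) ≐ io(C).
Decompose pair/2: E ≐ string,  T ≐ map(float, T).
Bind E := string; substituting into the one remaining equation that mentions E gives: pair(map(B, B), io(S)) ≐ pair(map(pair(pair(string, S), S), T2), io(string)).
Occurs check fails: T occurs in map(float, T); the equation T ≐ map(float, T) has no finite solution.

FAIL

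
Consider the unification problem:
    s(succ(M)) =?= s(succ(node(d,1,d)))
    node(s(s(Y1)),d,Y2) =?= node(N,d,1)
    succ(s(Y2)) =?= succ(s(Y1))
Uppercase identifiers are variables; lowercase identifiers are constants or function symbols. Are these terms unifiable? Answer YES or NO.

Decompose s/1: succ(M) =?= succ(node(d,1,d)).
Decompose succ/1: M =?= node(d,1,d).
Bind M := node(d,1,d); no other remaining equation mentions M.
Decompose node/3: s(s(Y1)) =?= N,  d =?= d,  Y2 =?= 1.
Bind N := s(s(Y1)); no other remaining equation mentions N.
Delete trivial equation d =?= d.
Bind Y2 := 1; substituting into the remaining equation gives: succ(s(1)) =?= succ(s(Y1)).
Decompose succ/1: s(1) =?= s(Y1).
Decompose s/1: 1 =?= Y1.
Bind Y1 := 1. Substituting into the earlier binding gives N := s(s(1)).
No equations remain and no clash or occurs-check failure arose, so a unifier exists.

YES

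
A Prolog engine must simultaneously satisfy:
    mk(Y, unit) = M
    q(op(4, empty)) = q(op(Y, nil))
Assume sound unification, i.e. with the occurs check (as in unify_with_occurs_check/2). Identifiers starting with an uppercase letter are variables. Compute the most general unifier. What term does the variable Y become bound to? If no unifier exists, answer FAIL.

FAIL

Bind M := mk(Y, unit); no other remaining equation mentions M.
Decompose q/1: op(4, empty) = op(Y, nil).
Decompose op/2: 4 = Y,  empty = nil.
Bind Y := 4; no other remaining equation mentions Y. Substituting into the earlier binding gives M := mk(4, unit).
Clash: constants empty and nil differ; no unifier exists.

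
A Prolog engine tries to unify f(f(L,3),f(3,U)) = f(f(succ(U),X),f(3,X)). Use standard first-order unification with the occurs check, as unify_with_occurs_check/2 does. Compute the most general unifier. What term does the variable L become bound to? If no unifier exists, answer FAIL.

succ(3)

Decompose f/2: f(L,3) = f(succ(U),X),  f(3,U) = f(3,X).
Decompose f/2: L = succ(U),  3 = X.
Bind L := succ(U); no other remaining equation mentions L.
Bind X := 3; substituting into the remaining equation gives: f(3,U) = f(3,3).
Decompose f/2: 3 = 3,  U = 3.
Delete trivial equation 3 = 3.
Bind U := 3. Substituting into the earlier binding gives L := succ(3).
MGU = { L ↦ succ(3), X ↦ 3, U ↦ 3 }, so L ↦ succ(3).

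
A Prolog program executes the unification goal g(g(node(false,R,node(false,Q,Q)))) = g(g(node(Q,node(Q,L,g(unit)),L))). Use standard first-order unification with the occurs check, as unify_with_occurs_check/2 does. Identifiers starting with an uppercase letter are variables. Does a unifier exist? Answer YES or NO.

Decompose g/1: g(node(false,R,node(false,Q,Q))) = g(node(Q,node(Q,L,g(unit)),L)).
Decompose g/1: node(false,R,node(false,Q,Q)) = node(Q,node(Q,L,g(unit)),L).
Decompose node/3: false = Q,  R = node(Q,L,g(unit)),  node(false,Q,Q) = L.
Bind Q := false; substituting into the remaining equations gives: R = node(false,L,g(unit)),  node(false,false,false) = L.
Bind R := node(false,L,g(unit)); no other remaining equation mentions R.
Bind L := node(false,false,false). Substituting into the earlier binding gives R := node(false,node(false,false,false),g(unit)).
No equations remain and no clash or occurs-check failure arose, so a unifier exists.

YES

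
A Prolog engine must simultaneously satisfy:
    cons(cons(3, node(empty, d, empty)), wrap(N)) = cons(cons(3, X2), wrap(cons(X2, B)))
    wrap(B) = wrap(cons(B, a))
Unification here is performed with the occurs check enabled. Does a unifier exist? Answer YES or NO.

NO

Decompose cons/2: cons(3, node(empty, d, empty)) = cons(3, X2),  wrap(N) = wrap(cons(X2, B)).
Decompose cons/2: 3 = 3,  node(empty, d, empty) = X2.
Delete trivial equation 3 = 3.
Bind X2 := node(empty, d, empty); substituting into the one remaining equation that mentions X2 gives: wrap(N) = wrap(cons(node(empty, d, empty), B)).
Decompose wrap/1: N = cons(node(empty, d, empty), B).
Bind N := cons(node(empty, d, empty), B); no other remaining equation mentions N.
Decompose wrap/1: B = cons(B, a).
Occurs check fails: B occurs in cons(B, a); the equation B = cons(B, a) has no finite solution.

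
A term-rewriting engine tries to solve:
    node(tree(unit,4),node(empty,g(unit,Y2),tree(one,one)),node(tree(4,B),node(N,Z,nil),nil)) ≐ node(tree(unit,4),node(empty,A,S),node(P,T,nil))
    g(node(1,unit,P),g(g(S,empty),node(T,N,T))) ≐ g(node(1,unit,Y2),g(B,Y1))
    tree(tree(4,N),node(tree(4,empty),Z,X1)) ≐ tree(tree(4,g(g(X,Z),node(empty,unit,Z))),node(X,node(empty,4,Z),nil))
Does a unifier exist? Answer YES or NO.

NO

Decompose node/3: tree(unit,4) ≐ tree(unit,4),  node(empty,g(unit,Y2),tree(one,one)) ≐ node(empty,A,S),  node(tree(4,B),node(N,Z,nil),nil) ≐ node(P,T,nil).
Delete trivial equation tree(unit,4) ≐ tree(unit,4).
Decompose node/3: empty ≐ empty,  g(unit,Y2) ≐ A,  tree(one,one) ≐ S.
Delete trivial equation empty ≐ empty.
Bind A := g(unit,Y2); no other remaining equation mentions A.
Bind S := tree(one,one); substituting into the one remaining equation that mentions S gives: g(node(1,unit,P),g(g(tree(one,one),empty),node(T,N,T))) ≐ g(node(1,unit,Y2),g(B,Y1)).
Decompose node/3: tree(4,B) ≐ P,  node(N,Z,nil) ≐ T,  nil ≐ nil.
Bind P := tree(4,B); substituting into the one remaining equation that mentions P gives: g(node(1,unit,tree(4,B)),g(g(tree(one,one),empty),node(T,N,T))) ≐ g(node(1,unit,Y2),g(B,Y1)).
Bind T := node(N,Z,nil); substituting into the one remaining equation that mentions T gives: g(node(1,unit,tree(4,B)),g(g(tree(one,one),empty),node(node(N,Z,nil),N,node(N,Z,nil)))) ≐ g(node(1,unit,Y2),g(B,Y1)).
Delete trivial equation nil ≐ nil.
Decompose g/2: node(1,unit,tree(4,B)) ≐ node(1,unit,Y2),  g(g(tree(one,one),empty),node(node(N,Z,nil),N,node(N,Z,nil))) ≐ g(B,Y1).
Decompose node/3: 1 ≐ 1,  unit ≐ unit,  tree(4,B) ≐ Y2.
Delete trivial equation 1 ≐ 1.
Delete trivial equation unit ≐ unit.
Bind Y2 := tree(4,B); no other remaining equation mentions Y2. Substituting into the earlier binding gives A := g(unit,tree(4,B)).
Decompose g/2: g(tree(one,one),empty) ≐ B,  node(node(N,Z,nil),N,node(N,Z,nil)) ≐ Y1.
Bind B := g(tree(one,one),empty); no other remaining equation mentions B. Substituting into the earlier bindings gives A := g(unit,tree(4,g(tree(one,one),empty))), P := tree(4,g(tree(one,one),empty)), Y2 := tree(4,g(tree(one,one),empty)).
Bind Y1 := node(node(N,Z,nil),N,node(N,Z,nil)); no other remaining equation mentions Y1.
Decompose tree/2: tree(4,N) ≐ tree(4,g(g(X,Z),node(empty,unit,Z))),  node(tree(4,empty),Z,X1) ≐ node(X,node(empty,4,Z),nil).
Decompose tree/2: 4 ≐ 4,  N ≐ g(g(X,Z),node(empty,unit,Z)).
Delete trivial equation 4 ≐ 4.
Bind N := g(g(X,Z),node(empty,unit,Z)); no other remaining equation mentions N. Substituting into the earlier bindings gives T := node(g(g(X,Z),node(empty,unit,Z)),Z,nil), Y1 := node(node(g(g(X,Z),node(empty,unit,Z)),Z,nil),g(g(X,Z),node(empty,unit,Z)),node(g(g(X,Z),node(empty,unit,Z)),Z,nil)).
Decompose node/3: tree(4,empty) ≐ X,  Z ≐ node(empty,4,Z),  X1 ≐ nil.
Bind X := tree(4,empty); no other remaining equation mentions X. Substituting into the earlier bindings gives T := node(g(g(tree(4,empty),Z),node(empty,unit,Z)),Z,nil), Y1 := node(node(g(g(tree(4,empty),Z),node(empty,unit,Z)),Z,nil),g(g(tree(4,empty),Z),node(empty,unit,Z)),node(g(g(tree(4,empty),Z),node(empty,unit,Z)),Z,nil)), N := g(g(tree(4,empty),Z),node(empty,unit,Z)).
Occurs check fails: Z occurs in node(empty,4,Z); the equation Z ≐ node(empty,4,Z) has no finite solution.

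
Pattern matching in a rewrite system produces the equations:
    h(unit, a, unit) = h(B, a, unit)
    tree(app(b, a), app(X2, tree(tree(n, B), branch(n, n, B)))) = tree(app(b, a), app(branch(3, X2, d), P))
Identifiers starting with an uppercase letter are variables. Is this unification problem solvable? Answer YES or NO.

Decompose h/3: unit = B,  a = a,  unit = unit.
Bind B := unit; substituting into the one remaining equation that mentions B gives: tree(app(b, a), app(X2, tree(tree(n, unit), branch(n, n, unit)))) = tree(app(b, a), app(branch(3, X2, d), P)).
Delete trivial equation a = a.
Delete trivial equation unit = unit.
Decompose tree/2: app(b, a) = app(b, a),  app(X2, tree(tree(n, unit), branch(n, n, unit))) = app(branch(3, X2, d), P).
Delete trivial equation app(b, a) = app(b, a).
Decompose app/2: X2 = branch(3, X2, d),  tree(tree(n, unit), branch(n, n, unit)) = P.
Occurs check fails: X2 occurs in branch(3, X2, d); the equation X2 = branch(3, X2, d) has no finite solution.

NO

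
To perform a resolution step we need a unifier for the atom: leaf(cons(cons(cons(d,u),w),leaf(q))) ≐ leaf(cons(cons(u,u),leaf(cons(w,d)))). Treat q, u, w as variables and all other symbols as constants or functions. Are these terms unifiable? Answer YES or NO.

Decompose leaf/1: cons(cons(cons(d,u),w),leaf(q)) ≐ cons(cons(u,u),leaf(cons(w,d))).
Decompose cons/2: cons(cons(d,u),w) ≐ cons(u,u),  leaf(q) ≐ leaf(cons(w,d)).
Decompose cons/2: cons(d,u) ≐ u,  w ≐ u.
Occurs check fails: u occurs in cons(d,u); the equation u ≐ cons(d,u) has no finite solution.

NO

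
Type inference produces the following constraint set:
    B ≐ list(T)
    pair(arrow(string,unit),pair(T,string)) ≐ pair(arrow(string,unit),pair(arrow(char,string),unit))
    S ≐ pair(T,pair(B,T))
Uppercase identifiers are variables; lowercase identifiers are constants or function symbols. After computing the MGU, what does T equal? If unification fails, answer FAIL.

Bind B := list(T); substituting into the one remaining equation that mentions B gives: S ≐ pair(T,pair(list(T),T)).
Decompose pair/2: arrow(string,unit) ≐ arrow(string,unit),  pair(T,string) ≐ pair(arrow(char,string),unit).
Delete trivial equation arrow(string,unit) ≐ arrow(string,unit).
Decompose pair/2: T ≐ arrow(char,string),  string ≐ unit.
Bind T := arrow(char,string); substituting into the one remaining equation that mentions T gives: S ≐ pair(arrow(char,string),pair(list(arrow(char,string)),arrow(char,string))). Substituting into the earlier binding gives B := list(arrow(char,string)).
Clash: constants string and unit differ; no unifier exists.

FAIL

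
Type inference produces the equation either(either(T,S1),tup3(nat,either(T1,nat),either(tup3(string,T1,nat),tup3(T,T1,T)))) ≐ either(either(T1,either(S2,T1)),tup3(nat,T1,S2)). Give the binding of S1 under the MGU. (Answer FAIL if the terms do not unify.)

Decompose either/2: either(T,S1) ≐ either(T1,either(S2,T1)),  tup3(nat,either(T1,nat),either(tup3(string,T1,nat),tup3(T,T1,T))) ≐ tup3(nat,T1,S2).
Decompose either/2: T ≐ T1,  S1 ≐ either(S2,T1).
Bind T := T1; substituting into the one remaining equation that mentions T gives: tup3(nat,either(T1,nat),either(tup3(string,T1,nat),tup3(T1,T1,T1))) ≐ tup3(nat,T1,S2).
Bind S1 := either(S2,T1); no other remaining equation mentions S1.
Decompose tup3/3: nat ≐ nat,  either(T1,nat) ≐ T1,  either(tup3(string,T1,nat),tup3(T1,T1,T1)) ≐ S2.
Delete trivial equation nat ≐ nat.
Occurs check fails: T1 occurs in either(T1,nat); the equation T1 ≐ either(T1,nat) has no finite solution.

FAIL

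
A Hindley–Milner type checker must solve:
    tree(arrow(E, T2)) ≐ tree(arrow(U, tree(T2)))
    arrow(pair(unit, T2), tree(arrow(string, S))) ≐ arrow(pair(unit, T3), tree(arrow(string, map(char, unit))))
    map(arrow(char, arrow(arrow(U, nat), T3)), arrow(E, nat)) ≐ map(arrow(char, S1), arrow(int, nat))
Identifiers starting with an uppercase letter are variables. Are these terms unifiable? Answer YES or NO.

Decompose tree/1: arrow(E, T2) ≐ arrow(U, tree(T2)).
Decompose arrow/2: E ≐ U,  T2 ≐ tree(T2).
Bind E := U; substituting into the one remaining equation that mentions E gives: map(arrow(char, arrow(arrow(U, nat), T3)), arrow(U, nat)) ≐ map(arrow(char, S1), arrow(int, nat)).
Occurs check fails: T2 occurs in tree(T2); the equation T2 ≐ tree(T2) has no finite solution.

NO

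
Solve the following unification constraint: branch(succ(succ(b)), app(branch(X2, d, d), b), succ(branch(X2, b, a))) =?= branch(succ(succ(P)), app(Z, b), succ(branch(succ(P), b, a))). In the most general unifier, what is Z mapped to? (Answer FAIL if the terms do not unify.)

branch(succ(b), d, d)

Decompose branch/3: succ(succ(b)) =?= succ(succ(P)),  app(branch(X2, d, d), b) =?= app(Z, b),  succ(branch(X2, b, a)) =?= succ(branch(succ(P), b, a)).
Decompose succ/1: succ(b) =?= succ(P).
Decompose succ/1: b =?= P.
Bind P := b; substituting into the one remaining equation that mentions P gives: succ(branch(X2, b, a)) =?= succ(branch(succ(b), b, a)).
Decompose app/2: branch(X2, d, d) =?= Z,  b =?= b.
Bind Z := branch(X2, d, d); no other remaining equation mentions Z.
Delete trivial equation b =?= b.
Decompose succ/1: branch(X2, b, a) =?= branch(succ(b), b, a).
Decompose branch/3: X2 =?= succ(b),  b =?= b,  a =?= a.
Bind X2 := succ(b); no other remaining equation mentions X2. Substituting into the earlier binding gives Z := branch(succ(b), d, d).
Delete trivial equation b =?= b.
Delete trivial equation a =?= a.
MGU = { P ↦ b, Z ↦ branch(succ(b), d, d), X2 ↦ succ(b) }, so Z ↦ branch(succ(b), d, d).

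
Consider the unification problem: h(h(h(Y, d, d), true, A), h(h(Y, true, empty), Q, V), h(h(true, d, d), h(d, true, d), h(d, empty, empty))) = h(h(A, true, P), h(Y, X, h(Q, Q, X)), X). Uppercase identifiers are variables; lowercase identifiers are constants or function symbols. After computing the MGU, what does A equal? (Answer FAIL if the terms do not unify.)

Decompose h/3: h(h(Y, d, d), true, A) = h(A, true, P),  h(h(Y, true, empty), Q, V) = h(Y, X, h(Q, Q, X)),  h(h(true, d, d), h(d, true, d), h(d, empty, empty)) = X.
Decompose h/3: h(Y, d, d) = A,  true = true,  A = P.
Bind A := h(Y, d, d); substituting into the one remaining equation that mentions A gives: h(Y, d, d) = P.
Delete trivial equation true = true.
Bind P := h(Y, d, d); no other remaining equation mentions P.
Decompose h/3: h(Y, true, empty) = Y,  Q = X,  V = h(Q, Q, X).
Occurs check fails: Y occurs in h(Y, true, empty); the equation Y = h(Y, true, empty) has no finite solution.

FAIL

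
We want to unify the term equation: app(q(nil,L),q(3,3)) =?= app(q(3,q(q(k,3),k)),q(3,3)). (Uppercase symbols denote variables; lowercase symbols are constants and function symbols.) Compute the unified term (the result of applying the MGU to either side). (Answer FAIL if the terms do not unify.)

Decompose app/2: q(nil,L) =?= q(3,q(q(k,3),k)),  q(3,3) =?= q(3,3).
Decompose q/2: nil =?= 3,  L =?= q(q(k,3),k).
Clash: constants nil and 3 differ; no unifier exists.

FAIL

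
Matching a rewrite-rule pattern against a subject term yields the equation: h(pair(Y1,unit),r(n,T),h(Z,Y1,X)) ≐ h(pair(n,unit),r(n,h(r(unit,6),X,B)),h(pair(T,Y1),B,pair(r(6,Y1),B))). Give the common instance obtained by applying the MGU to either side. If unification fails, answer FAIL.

h(pair(n,unit),r(n,h(r(unit,6),pair(r(6,n),n),n)),h(pair(h(r(unit,6),pair(r(6,n),n),n),n),n,pair(r(6,n),n)))

Decompose h/3: pair(Y1,unit) ≐ pair(n,unit),  r(n,T) ≐ r(n,h(r(unit,6),X,B)),  h(Z,Y1,X) ≐ h(pair(T,Y1),B,pair(r(6,Y1),B)).
Decompose pair/2: Y1 ≐ n,  unit ≐ unit.
Bind Y1 := n; substituting into the one remaining equation that mentions Y1 gives: h(Z,n,X) ≐ h(pair(T,n),B,pair(r(6,n),B)).
Delete trivial equation unit ≐ unit.
Decompose r/2: n ≐ n,  T ≐ h(r(unit,6),X,B).
Delete trivial equation n ≐ n.
Bind T := h(r(unit,6),X,B); substituting into the remaining equation gives: h(Z,n,X) ≐ h(pair(h(r(unit,6),X,B),n),B,pair(r(6,n),B)).
Decompose h/3: Z ≐ pair(h(r(unit,6),X,B),n),  n ≐ B,  X ≐ pair(r(6,n),B).
Bind Z := pair(h(r(unit,6),X,B),n); no other remaining equation mentions Z.
Bind B := n; substituting into the remaining equation gives: X ≐ pair(r(6,n),n). Substituting into the earlier bindings gives T := h(r(unit,6),X,n), Z := pair(h(r(unit,6),X,n),n).
Bind X := pair(r(6,n),n). Substituting into the earlier bindings gives T := h(r(unit,6),pair(r(6,n),n),n), Z := pair(h(r(unit,6),pair(r(6,n),n),n),n).
Applying the MGU to either side gives h(pair(n,unit),r(n,h(r(unit,6),pair(r(6,n),n),n)),h(pair(h(r(unit,6),pair(r(6,n),n),n),n),n,pair(r(6,n),n))).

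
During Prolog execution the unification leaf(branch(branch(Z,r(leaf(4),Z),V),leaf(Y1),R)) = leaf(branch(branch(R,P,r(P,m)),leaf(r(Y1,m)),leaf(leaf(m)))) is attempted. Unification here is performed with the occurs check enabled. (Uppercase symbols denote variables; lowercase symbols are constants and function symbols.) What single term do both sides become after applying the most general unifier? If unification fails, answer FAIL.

FAIL

Decompose leaf/1: branch(branch(Z,r(leaf(4),Z),V),leaf(Y1),R) = branch(branch(R,P,r(P,m)),leaf(r(Y1,m)),leaf(leaf(m))).
Decompose branch/3: branch(Z,r(leaf(4),Z),V) = branch(R,P,r(P,m)),  leaf(Y1) = leaf(r(Y1,m)),  R = leaf(leaf(m)).
Decompose branch/3: Z = R,  r(leaf(4),Z) = P,  V = r(P,m).
Bind Z := R; substituting into the one remaining equation that mentions Z gives: r(leaf(4),R) = P.
Bind P := r(leaf(4),R); substituting into the one remaining equation that mentions P gives: V = r(r(leaf(4),R),m).
Bind V := r(r(leaf(4),R),m); no other remaining equation mentions V.
Decompose leaf/1: Y1 = r(Y1,m).
Occurs check fails: Y1 occurs in r(Y1,m); the equation Y1 = r(Y1,m) has no finite solution.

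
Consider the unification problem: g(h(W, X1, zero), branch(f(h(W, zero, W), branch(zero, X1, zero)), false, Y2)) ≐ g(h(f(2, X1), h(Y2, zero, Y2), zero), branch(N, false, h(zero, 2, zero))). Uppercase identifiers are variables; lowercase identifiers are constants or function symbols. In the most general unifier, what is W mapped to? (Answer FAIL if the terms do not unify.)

Decompose g/2: h(W, X1, zero) ≐ h(f(2, X1), h(Y2, zero, Y2), zero),  branch(f(h(W, zero, W), branch(zero, X1, zero)), false, Y2) ≐ branch(N, false, h(zero, 2, zero)).
Decompose h/3: W ≐ f(2, X1),  X1 ≐ h(Y2, zero, Y2),  zero ≐ zero.
Bind W := f(2, X1); substituting into the one remaining equation that mentions W gives: branch(f(h(f(2, X1), zero, f(2, X1)), branch(zero, X1, zero)), false, Y2) ≐ branch(N, false, h(zero, 2, zero)).
Bind X1 := h(Y2, zero, Y2); substituting into the one remaining equation that mentions X1 gives: branch(f(h(f(2, h(Y2, zero, Y2)), zero, f(2, h(Y2, zero, Y2))), branch(zero, h(Y2, zero, Y2), zero)), false, Y2) ≐ branch(N, false, h(zero, 2, zero)). Substituting into the earlier binding gives W := f(2, h(Y2, zero, Y2)).
Delete trivial equation zero ≐ zero.
Decompose branch/3: f(h(f(2, h(Y2, zero, Y2)), zero, f(2, h(Y2, zero, Y2))), branch(zero, h(Y2, zero, Y2), zero)) ≐ N,  false ≐ false,  Y2 ≐ h(zero, 2, zero).
Bind N := f(h(f(2, h(Y2, zero, Y2)), zero, f(2, h(Y2, zero, Y2))), branch(zero, h(Y2, zero, Y2), zero)); no other remaining equation mentions N.
Delete trivial equation false ≐ false.
Bind Y2 := h(zero, 2, zero). Substituting into the earlier bindings gives W := f(2, h(h(zero, 2, zero), zero, h(zero, 2, zero))), X1 := h(h(zero, 2, zero), zero, h(zero, 2, zero)), N := f(h(f(2, h(h(zero, 2, zero), zero, h(zero, 2, zero))), zero, f(2, h(h(zero, 2, zero), zero, h(zero, 2, zero)))), branch(zero, h(h(zero, 2, zero), zero, h(zero, 2, zero)), zero)).
MGU = { W -> f(2, h(h(zero, 2, zero), zero, h(zero, 2, zero))), X1 -> h(h(zero, 2, zero), zero, h(zero, 2, zero)), N -> f(h(f(2, h(h(zero, 2, zero), zero, h(zero, 2, zero))), zero, f(2, h(h(zero, 2, zero), zero, h(zero, 2, zero)))), branch(zero, h(h(zero, 2, zero), zero, h(zero, 2, zero)), zero)), Y2 -> h(zero, 2, zero) }, so W -> f(2, h(h(zero, 2, zero), zero, h(zero, 2, zero))).

f(2, h(h(zero, 2, zero), zero, h(zero, 2, zero)))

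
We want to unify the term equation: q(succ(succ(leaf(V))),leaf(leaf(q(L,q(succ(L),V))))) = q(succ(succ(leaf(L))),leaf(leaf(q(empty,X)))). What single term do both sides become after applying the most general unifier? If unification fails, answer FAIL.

Decompose q/2: succ(succ(leaf(V))) = succ(succ(leaf(L))),  leaf(leaf(q(L,q(succ(L),V)))) = leaf(leaf(q(empty,X))).
Decompose succ/1: succ(leaf(V)) = succ(leaf(L)).
Decompose succ/1: leaf(V) = leaf(L).
Decompose leaf/1: V = L.
Bind V := L; substituting into the remaining equation gives: leaf(leaf(q(L,q(succ(L),L)))) = leaf(leaf(q(empty,X))).
Decompose leaf/1: leaf(q(L,q(succ(L),L))) = leaf(q(empty,X)).
Decompose leaf/1: q(L,q(succ(L),L)) = q(empty,X).
Decompose q/2: L = empty,  q(succ(L),L) = X.
Bind L := empty; substituting into the remaining equation gives: q(succ(empty),empty) = X. Substituting into the earlier binding gives V := empty.
Bind X := q(succ(empty),empty).
Applying the MGU to either side gives q(succ(succ(leaf(empty))),leaf(leaf(q(empty,q(succ(empty),empty))))).

q(succ(succ(leaf(empty))),leaf(leaf(q(empty,q(succ(empty),empty)))))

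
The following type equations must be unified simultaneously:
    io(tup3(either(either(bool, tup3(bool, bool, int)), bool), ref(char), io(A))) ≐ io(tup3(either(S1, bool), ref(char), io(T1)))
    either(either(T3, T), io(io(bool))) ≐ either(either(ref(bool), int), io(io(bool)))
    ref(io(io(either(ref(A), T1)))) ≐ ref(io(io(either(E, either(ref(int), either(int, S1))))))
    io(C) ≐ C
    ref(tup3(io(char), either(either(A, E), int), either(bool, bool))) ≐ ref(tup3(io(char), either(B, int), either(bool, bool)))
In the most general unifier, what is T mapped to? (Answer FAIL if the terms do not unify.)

FAIL

Decompose io/1: tup3(either(either(bool, tup3(bool, bool, int)), bool), ref(char), io(A)) ≐ tup3(either(S1, bool), ref(char), io(T1)).
Decompose tup3/3: either(either(bool, tup3(bool, bool, int)), bool) ≐ either(S1, bool),  ref(char) ≐ ref(char),  io(A) ≐ io(T1).
Decompose either/2: either(bool, tup3(bool, bool, int)) ≐ S1,  bool ≐ bool.
Bind S1 := either(bool, tup3(bool, bool, int)); substituting into the one remaining equation that mentions S1 gives: ref(io(io(either(ref(A), T1)))) ≐ ref(io(io(either(E, either(ref(int), either(int, either(bool, tup3(bool, bool, int)))))))).
Delete trivial equation bool ≐ bool.
Delete trivial equation ref(char) ≐ ref(char).
Decompose io/1: A ≐ T1.
Bind A := T1; substituting into the 2 remaining equations that mention A gives: ref(io(io(either(ref(T1), T1)))) ≐ ref(io(io(either(E, either(ref(int), either(int, either(bool, tup3(bool, bool, int)))))))),  ref(tup3(io(char), either(either(T1, E), int), either(bool, bool))) ≐ ref(tup3(io(char), either(B, int), either(bool, bool))).
Decompose either/2: either(T3, T) ≐ either(ref(bool), int),  io(io(bool)) ≐ io(io(bool)).
Decompose either/2: T3 ≐ ref(bool),  T ≐ int.
Bind T3 := ref(bool); no other remaining equation mentions T3.
Bind T := int; no other remaining equation mentions T.
Delete trivial equation io(io(bool)) ≐ io(io(bool)).
Decompose ref/1: io(io(either(ref(T1), T1))) ≐ io(io(either(E, either(ref(int), either(int, either(bool, tup3(bool, bool, int))))))).
Decompose io/1: io(either(ref(T1), T1)) ≐ io(either(E, either(ref(int), either(int, either(bool, tup3(bool, bool, int)))))).
Decompose io/1: either(ref(T1), T1) ≐ either(E, either(ref(int), either(int, either(bool, tup3(bool, bool, int))))).
Decompose either/2: ref(T1) ≐ E,  T1 ≐ either(ref(int), either(int, either(bool, tup3(bool, bool, int)))).
Bind E := ref(T1); substituting into the one remaining equation that mentions E gives: ref(tup3(io(char), either(either(T1, ref(T1)), int), either(bool, bool))) ≐ ref(tup3(io(char), either(B, int), either(bool, bool))).
Bind T1 := either(ref(int), either(int, either(bool, tup3(bool, bool, int)))); substituting into the one remaining equation that mentions T1 gives: ref(tup3(io(char), either(either(either(ref(int), either(int, either(bool, tup3(bool, bool, int)))), ref(either(ref(int), either(int, either(bool, tup3(bool, bool, int)))))), int), either(bool, bool))) ≐ ref(tup3(io(char), either(B, int), either(bool, bool))). Substituting into the earlier bindings gives A := either(ref(int), either(int, either(bool, tup3(bool, bool, int)))), E := ref(either(ref(int), either(int, either(bool, tup3(bool, bool, int))))).
Occurs check fails: C occurs in io(C); the equation C ≐ io(C) has no finite solution.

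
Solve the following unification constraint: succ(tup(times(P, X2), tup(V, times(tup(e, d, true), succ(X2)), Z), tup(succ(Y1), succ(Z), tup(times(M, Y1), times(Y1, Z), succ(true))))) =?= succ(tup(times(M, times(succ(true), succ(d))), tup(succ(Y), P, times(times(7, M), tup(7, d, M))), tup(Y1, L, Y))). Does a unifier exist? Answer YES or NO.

Decompose succ/1: tup(times(P, X2), tup(V, times(tup(e, d, true), succ(X2)), Z), tup(succ(Y1), succ(Z), tup(times(M, Y1), times(Y1, Z), succ(true)))) =?= tup(times(M, times(succ(true), succ(d))), tup(succ(Y), P, times(times(7, M), tup(7, d, M))), tup(Y1, L, Y)).
Decompose tup/3: times(P, X2) =?= times(M, times(succ(true), succ(d))),  tup(V, times(tup(e, d, true), succ(X2)), Z) =?= tup(succ(Y), P, times(times(7, M), tup(7, d, M))),  tup(succ(Y1), succ(Z), tup(times(M, Y1), times(Y1, Z), succ(true))) =?= tup(Y1, L, Y).
Decompose times/2: P =?= M,  X2 =?= times(succ(true), succ(d)).
Bind P := M; substituting into the one remaining equation that mentions P gives: tup(V, times(tup(e, d, true), succ(X2)), Z) =?= tup(succ(Y), M, times(times(7, M), tup(7, d, M))).
Bind X2 := times(succ(true), succ(d)); substituting into the one remaining equation that mentions X2 gives: tup(V, times(tup(e, d, true), succ(times(succ(true), succ(d)))), Z) =?= tup(succ(Y), M, times(times(7, M), tup(7, d, M))).
Decompose tup/3: V =?= succ(Y),  times(tup(e, d, true), succ(times(succ(true), succ(d)))) =?= M,  Z =?= times(times(7, M), tup(7, d, M)).
Bind V := succ(Y); no other remaining equation mentions V.
Bind M := times(tup(e, d, true), succ(times(succ(true), succ(d)))); substituting into the remaining equations gives: Z =?= times(times(7, times(tup(e, d, true), succ(times(succ(true), succ(d))))), tup(7, d, times(tup(e, d, true), succ(times(succ(true), succ(d)))))),  tup(succ(Y1), succ(Z), tup(times(times(tup(e, d, true), succ(times(succ(true), succ(d)))), Y1), times(Y1, Z), succ(true))) =?= tup(Y1, L, Y). Substituting into the earlier binding gives P := times(tup(e, d, true), succ(times(succ(true), succ(d)))).
Bind Z := times(times(7, times(tup(e, d, true), succ(times(succ(true), succ(d))))), tup(7, d, times(tup(e, d, true), succ(times(succ(true), succ(d)))))); substituting into the remaining equation gives: tup(succ(Y1), succ(times(times(7, times(tup(e, d, true), succ(times(succ(true), succ(d))))), tup(7, d, times(tup(e, d, true), succ(times(succ(true), succ(d))))))), tup(times(times(tup(e, d, true), succ(times(succ(true), succ(d)))), Y1), times(Y1, times(times(7, times(tup(e, d, true), succ(times(succ(true), succ(d))))), tup(7, d, times(tup(e, d, true), succ(times(succ(true), succ(d))))))), succ(true))) =?= tup(Y1, L, Y).
Decompose tup/3: succ(Y1) =?= Y1,  succ(times(times(7, times(tup(e, d, true), succ(times(succ(true), succ(d))))), tup(7, d, times(tup(e, d, true), succ(times(succ(true), succ(d))))))) =?= L,  tup(times(times(tup(e, d, true), succ(times(succ(true), succ(d)))), Y1), times(Y1, times(times(7, times(tup(e, d, true), succ(times(succ(true), succ(d))))), tup(7, d, times(tup(e, d, true), succ(times(succ(true), succ(d))))))), succ(true)) =?= Y.
Occurs check fails: Y1 occurs in succ(Y1); the equation Y1 =?= succ(Y1) has no finite solution.

NO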